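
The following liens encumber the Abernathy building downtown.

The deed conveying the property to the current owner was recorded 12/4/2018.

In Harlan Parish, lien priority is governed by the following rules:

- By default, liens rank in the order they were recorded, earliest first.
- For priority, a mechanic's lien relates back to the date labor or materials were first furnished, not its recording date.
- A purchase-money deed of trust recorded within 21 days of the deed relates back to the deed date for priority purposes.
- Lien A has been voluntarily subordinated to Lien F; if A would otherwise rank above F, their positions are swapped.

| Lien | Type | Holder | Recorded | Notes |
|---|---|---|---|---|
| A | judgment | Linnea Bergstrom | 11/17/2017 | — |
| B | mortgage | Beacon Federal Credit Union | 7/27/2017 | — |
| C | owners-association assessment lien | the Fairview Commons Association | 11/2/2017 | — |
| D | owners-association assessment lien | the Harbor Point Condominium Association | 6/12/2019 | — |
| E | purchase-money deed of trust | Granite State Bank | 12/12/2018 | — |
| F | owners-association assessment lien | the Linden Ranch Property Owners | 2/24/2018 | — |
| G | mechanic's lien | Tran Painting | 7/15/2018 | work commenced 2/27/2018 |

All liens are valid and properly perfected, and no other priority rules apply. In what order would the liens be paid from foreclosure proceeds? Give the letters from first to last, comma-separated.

Effective dates after the stated exceptions: E relates back to the deed date 12/4/2018; G relates back to 2/27/2018 (work commenced).
By effective date, earliest first: B (7/27/2017), C (11/2/2017), A (11/17/2017), F (2/24/2018), G (2/27/2018), E (12/4/2018), D (6/12/2019).
Because A would otherwise rank above F, the subordination swaps them.

B, C, F, A, G, E, D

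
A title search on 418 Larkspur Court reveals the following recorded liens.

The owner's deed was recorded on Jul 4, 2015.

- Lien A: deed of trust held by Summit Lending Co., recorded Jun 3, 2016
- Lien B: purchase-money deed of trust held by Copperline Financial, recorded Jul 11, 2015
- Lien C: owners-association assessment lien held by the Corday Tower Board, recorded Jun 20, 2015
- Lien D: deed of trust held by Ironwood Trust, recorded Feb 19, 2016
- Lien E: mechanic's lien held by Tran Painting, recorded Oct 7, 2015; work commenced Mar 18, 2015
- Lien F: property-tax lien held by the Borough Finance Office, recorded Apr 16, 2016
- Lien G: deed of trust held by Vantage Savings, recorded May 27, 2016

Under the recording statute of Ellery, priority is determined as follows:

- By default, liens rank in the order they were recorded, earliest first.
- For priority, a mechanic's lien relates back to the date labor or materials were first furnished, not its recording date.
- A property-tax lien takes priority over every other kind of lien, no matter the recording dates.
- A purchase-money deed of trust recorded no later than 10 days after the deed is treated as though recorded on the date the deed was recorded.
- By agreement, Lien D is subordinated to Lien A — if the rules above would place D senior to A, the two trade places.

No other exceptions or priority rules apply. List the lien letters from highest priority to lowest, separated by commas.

F, E, C, B, A, G, D

First, effective dates: B was recorded within the 10-day window, so its effective date is the deed date Jul 4, 2015; E relates back to Mar 18, 2015 (work commenced).
F, as a property-tax lien, has superpriority and ranks first.
Among the remaining liens, by effective date: E (Mar 18, 2015), C (Jun 20, 2015), B (Jul 4, 2015), D (Feb 19, 2016), G (May 27, 2016), A (Jun 3, 2016).
D is senior to A before the subordination, so the two trade places.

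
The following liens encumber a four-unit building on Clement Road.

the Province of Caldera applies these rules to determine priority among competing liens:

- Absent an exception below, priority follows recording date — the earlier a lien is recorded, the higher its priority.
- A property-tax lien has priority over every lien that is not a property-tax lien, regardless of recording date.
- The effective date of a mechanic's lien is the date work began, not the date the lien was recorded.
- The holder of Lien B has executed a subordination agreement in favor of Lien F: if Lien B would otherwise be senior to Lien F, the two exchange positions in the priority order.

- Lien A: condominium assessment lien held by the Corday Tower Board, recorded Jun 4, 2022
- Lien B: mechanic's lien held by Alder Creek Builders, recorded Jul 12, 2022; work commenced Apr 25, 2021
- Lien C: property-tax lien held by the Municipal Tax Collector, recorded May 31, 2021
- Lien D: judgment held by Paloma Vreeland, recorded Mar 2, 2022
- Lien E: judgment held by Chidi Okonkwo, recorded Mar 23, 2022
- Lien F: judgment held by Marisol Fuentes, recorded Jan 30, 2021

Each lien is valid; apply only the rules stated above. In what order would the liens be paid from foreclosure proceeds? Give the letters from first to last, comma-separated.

C, F, B, D, E, A

Effective dates after the stated exceptions: B's effective date is Apr 25, 2021, when work began.
As a property-tax lien, C is senior to every other lien.
Remaining liens by effective date: F (Jan 30, 2021), B (Apr 25, 2021), D (Mar 2, 2022), E (Mar 23, 2022), A (Jun 4, 2022).
Since B is not senior to F, the subordination leaves the order unchanged.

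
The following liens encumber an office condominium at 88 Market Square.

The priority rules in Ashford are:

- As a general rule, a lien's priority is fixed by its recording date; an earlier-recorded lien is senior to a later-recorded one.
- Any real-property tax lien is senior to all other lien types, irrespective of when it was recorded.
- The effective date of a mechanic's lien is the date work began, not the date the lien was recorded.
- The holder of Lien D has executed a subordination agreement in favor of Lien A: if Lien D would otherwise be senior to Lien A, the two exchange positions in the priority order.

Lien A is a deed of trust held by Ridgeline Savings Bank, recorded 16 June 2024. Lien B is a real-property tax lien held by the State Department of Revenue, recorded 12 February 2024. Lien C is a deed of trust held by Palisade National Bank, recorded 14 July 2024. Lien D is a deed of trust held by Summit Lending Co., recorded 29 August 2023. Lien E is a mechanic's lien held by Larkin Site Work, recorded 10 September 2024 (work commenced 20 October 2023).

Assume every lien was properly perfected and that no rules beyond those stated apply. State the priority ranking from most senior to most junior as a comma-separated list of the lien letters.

Effective dates: E is treated as recorded 20 October 2023, the work-commencement date.
B is a real-property tax lien, so it outranks all other liens regardless of date.
Remaining liens by effective date: D (29 August 2023), E (20 October 2023), A (16 June 2024), C (14 July 2024).
D would otherwise be senior to A, so under the subordination agreement D and A exchange positions.

B, A, E, D, C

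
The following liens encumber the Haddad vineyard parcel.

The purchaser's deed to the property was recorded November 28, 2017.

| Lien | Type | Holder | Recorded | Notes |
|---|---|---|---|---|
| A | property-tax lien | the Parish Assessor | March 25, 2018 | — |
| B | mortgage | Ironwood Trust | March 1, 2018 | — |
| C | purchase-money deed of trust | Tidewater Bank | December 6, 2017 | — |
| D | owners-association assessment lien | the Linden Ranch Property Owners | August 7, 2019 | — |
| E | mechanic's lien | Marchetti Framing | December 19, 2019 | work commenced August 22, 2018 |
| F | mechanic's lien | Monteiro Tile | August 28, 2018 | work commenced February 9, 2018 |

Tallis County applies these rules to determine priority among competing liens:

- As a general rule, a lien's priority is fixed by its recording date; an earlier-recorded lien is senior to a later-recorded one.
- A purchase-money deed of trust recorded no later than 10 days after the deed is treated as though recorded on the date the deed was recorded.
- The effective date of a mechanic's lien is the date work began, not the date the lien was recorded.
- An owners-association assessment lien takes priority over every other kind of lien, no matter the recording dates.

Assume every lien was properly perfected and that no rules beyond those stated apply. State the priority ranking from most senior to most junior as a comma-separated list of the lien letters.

Effective dates after the stated exceptions: C's effective date is the deed date, November 28, 2017; E relates back to August 22, 2018 (work commenced); F is treated as recorded February 9, 2018, the work-commencement date.
D is an owners-association assessment lien and takes priority over every other lien.
Among the remaining liens, by effective date: C (November 28, 2017), F (February 9, 2018), B (March 1, 2018), A (March 25, 2018), E (August 22, 2018).

D, C, F, B, A, E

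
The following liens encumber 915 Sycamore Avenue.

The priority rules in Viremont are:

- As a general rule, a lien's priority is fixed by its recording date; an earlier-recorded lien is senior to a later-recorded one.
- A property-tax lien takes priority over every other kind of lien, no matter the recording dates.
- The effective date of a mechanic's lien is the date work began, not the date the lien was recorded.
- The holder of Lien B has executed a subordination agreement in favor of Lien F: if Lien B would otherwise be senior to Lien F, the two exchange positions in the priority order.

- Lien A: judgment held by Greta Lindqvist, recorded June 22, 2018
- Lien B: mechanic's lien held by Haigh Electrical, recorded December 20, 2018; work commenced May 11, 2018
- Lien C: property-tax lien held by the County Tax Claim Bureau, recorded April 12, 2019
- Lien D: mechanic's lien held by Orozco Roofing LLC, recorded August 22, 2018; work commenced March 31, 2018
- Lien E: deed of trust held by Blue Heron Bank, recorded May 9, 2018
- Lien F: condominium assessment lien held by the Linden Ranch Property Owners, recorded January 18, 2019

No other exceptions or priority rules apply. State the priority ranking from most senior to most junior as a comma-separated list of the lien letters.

C, D, E, F, A, B

First, effective dates: B's effective date is May 11, 2018, when work began; D is treated as recorded March 31, 2018, the work-commencement date.
C, as a property-tax lien, has superpriority and ranks first.
Remaining liens by effective date: D (March 31, 2018), E (May 9, 2018), B (May 11, 2018), A (June 22, 2018), F (January 18, 2019).
B is senior to F before the subordination, so the two trade places.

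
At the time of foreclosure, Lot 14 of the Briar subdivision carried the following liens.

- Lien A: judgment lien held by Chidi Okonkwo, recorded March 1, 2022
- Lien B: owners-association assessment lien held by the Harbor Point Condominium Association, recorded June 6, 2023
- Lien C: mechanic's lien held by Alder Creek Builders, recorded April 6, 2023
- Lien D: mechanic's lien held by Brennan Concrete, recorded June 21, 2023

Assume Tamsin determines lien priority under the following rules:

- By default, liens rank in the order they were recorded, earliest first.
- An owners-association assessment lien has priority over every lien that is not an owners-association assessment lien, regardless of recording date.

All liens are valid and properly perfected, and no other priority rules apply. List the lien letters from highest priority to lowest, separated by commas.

B, as an owners-association assessment lien, has superpriority and ranks first.
Ordering the rest by effective date: A (March 1, 2022), C (April 6, 2023), D (June 21, 2023).

B, A, C, D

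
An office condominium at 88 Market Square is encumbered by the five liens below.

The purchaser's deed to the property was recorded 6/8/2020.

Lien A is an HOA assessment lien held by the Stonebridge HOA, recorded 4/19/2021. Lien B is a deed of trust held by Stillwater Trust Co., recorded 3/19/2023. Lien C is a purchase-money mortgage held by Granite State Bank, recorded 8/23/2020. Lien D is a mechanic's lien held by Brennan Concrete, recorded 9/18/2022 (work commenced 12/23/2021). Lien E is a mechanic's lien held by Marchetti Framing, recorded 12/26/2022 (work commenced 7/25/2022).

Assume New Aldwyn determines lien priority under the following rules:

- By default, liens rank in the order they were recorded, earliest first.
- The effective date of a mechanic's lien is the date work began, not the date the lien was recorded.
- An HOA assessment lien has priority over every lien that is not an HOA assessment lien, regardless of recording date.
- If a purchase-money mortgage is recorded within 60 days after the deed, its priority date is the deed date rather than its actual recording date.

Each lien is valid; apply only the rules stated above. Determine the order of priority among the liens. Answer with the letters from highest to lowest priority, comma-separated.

A, C, D, E, B

Effective dates: C missed the 60-day window (76 days after the deed), so its recording date stands; D's effective date is 12/23/2021, when work began; E is treated as recorded 7/25/2022, the work-commencement date.
As an HOA assessment lien, A is senior to every other lien.
Among the remaining liens, by effective date: C (8/23/2020), D (12/23/2021), E (7/25/2022), B (3/19/2023).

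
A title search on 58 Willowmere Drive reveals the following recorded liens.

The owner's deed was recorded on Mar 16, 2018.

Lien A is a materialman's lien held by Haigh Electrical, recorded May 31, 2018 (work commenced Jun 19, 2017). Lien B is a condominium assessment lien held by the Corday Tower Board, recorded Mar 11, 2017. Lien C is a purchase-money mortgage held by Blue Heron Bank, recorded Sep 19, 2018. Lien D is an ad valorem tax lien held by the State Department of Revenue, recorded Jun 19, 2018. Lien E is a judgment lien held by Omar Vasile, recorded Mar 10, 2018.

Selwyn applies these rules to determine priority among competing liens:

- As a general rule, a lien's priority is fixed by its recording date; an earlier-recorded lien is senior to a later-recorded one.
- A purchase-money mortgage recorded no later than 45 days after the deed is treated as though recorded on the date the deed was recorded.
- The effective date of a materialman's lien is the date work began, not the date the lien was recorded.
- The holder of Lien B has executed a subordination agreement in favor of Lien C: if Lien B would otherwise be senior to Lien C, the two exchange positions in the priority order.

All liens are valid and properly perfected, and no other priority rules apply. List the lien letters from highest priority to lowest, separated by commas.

C, A, E, D, B

Effective dates after the stated exceptions: A relates back to Jun 19, 2017 (work commenced); C was recorded 187 days after the deed — beyond 45 days — so no relation-back applies.
Ordering by effective date: B (Mar 11, 2017), A (Jun 19, 2017), E (Mar 10, 2018), D (Jun 19, 2018), C (Sep 19, 2018).
B would otherwise be senior to C, so under the subordination agreement B and C exchange positions.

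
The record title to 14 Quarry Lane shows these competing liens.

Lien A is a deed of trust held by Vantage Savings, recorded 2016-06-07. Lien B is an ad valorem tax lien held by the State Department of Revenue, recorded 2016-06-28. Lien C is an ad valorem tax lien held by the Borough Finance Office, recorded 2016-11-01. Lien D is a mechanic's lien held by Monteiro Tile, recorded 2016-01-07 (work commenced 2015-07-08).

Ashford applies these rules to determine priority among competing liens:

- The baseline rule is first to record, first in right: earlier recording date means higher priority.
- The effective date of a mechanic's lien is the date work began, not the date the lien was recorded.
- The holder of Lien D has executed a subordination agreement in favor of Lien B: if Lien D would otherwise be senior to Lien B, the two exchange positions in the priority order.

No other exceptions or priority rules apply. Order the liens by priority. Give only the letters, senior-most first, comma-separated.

Adjusting effective dates: D is treated as recorded 2015-07-08, the work-commencement date.
Ordering by effective date: D (2015-07-08), A (2016-06-07), B (2016-06-28), C (2016-11-01).
D would otherwise be senior to B, so under the subordination agreement D and B exchange positions.

B, A, D, C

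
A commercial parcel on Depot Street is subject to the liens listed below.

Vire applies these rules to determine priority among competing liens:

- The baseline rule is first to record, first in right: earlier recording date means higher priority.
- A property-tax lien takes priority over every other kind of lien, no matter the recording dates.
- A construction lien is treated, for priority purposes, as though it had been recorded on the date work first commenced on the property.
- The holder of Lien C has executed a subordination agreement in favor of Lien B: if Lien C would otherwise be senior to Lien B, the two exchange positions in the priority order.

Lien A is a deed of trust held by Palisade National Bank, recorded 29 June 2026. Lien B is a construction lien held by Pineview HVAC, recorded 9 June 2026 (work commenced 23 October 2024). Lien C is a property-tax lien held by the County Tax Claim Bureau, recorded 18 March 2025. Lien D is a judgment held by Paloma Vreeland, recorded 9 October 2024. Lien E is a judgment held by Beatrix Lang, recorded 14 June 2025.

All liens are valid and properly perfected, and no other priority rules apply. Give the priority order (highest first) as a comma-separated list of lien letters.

Effective dates after the stated exceptions: B's effective date is 23 October 2024, when work began.
C is a property-tax lien, so it outranks all other liens regardless of date.
Among the remaining liens, by effective date: D (9 October 2024), B (23 October 2024), E (14 June 2025), A (29 June 2026).
C would otherwise be senior to B, so under the subordination agreement C and B exchange positions.

B, D, C, E, A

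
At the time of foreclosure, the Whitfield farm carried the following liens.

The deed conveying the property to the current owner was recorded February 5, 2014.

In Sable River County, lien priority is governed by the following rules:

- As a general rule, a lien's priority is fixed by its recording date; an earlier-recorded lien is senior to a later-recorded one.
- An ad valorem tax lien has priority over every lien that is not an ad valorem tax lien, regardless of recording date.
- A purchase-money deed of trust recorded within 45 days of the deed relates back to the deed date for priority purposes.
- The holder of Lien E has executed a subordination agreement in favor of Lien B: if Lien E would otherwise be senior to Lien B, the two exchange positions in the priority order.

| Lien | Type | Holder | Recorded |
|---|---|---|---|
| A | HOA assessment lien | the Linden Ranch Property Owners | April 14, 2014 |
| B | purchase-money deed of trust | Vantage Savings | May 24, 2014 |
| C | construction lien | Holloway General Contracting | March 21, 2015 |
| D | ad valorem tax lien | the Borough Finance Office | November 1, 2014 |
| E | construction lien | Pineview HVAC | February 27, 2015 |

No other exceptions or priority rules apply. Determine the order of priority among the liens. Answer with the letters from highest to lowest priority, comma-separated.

D, A, B, E, C

Adjusting effective dates: B was recorded 108 days after the deed, outside the 45-day window, so it keeps its recording date.
As an ad valorem tax lien, D is senior to every other lien.
The other liens, earliest effective date first: A (April 14, 2014), B (May 24, 2014), E (February 27, 2015), C (March 21, 2015).
E is already junior to B, so the subordination agreement changes nothing.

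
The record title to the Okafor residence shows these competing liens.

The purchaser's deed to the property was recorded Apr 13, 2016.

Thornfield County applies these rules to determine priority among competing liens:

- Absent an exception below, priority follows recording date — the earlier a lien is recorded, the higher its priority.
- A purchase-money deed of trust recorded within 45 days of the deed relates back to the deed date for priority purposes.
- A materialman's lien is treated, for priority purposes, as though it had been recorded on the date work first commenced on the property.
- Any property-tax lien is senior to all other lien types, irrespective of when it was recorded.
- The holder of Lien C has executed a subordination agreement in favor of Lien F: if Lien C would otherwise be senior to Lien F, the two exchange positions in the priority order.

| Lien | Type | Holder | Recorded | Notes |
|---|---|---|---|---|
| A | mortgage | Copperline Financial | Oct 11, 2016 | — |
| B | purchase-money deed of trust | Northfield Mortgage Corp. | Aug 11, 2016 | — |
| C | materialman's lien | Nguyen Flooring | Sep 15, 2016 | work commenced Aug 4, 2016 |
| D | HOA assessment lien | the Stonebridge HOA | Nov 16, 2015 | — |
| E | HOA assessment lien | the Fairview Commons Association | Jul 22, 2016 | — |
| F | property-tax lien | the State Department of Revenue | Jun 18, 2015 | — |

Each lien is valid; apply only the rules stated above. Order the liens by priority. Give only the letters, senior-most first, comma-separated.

Effective dates: B was recorded 120 days after the deed — beyond 45 days — so no relation-back applies; C is treated as recorded Aug 4, 2016, the work-commencement date.
F is a property-tax lien, so it outranks all other liens regardless of date.
Remaining liens by effective date: D (Nov 16, 2015), E (Jul 22, 2016), C (Aug 4, 2016), B (Aug 11, 2016), A (Oct 11, 2016).
C is already junior to F, so the subordination agreement changes nothing.

F, D, E, C, B, A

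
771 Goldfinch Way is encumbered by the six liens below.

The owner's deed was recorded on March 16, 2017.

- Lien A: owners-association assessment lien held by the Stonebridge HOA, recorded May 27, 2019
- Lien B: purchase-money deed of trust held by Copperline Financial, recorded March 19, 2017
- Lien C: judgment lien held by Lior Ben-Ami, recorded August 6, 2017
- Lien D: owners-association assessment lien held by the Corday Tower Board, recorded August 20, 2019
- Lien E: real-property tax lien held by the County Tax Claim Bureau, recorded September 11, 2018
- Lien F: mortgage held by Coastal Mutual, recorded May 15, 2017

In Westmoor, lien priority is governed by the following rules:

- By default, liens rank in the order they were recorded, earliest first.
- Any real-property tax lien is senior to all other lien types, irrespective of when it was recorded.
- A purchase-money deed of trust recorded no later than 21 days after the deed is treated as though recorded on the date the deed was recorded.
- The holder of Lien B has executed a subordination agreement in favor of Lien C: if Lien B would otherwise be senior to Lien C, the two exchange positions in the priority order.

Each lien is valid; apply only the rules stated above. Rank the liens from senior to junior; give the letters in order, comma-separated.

E, C, F, B, A, D

First, effective dates: B was recorded within the 21-day window, so its effective date is the deed date March 16, 2017.
As a real-property tax lien, E is senior to every other lien.
Among the remaining liens, by effective date: B (March 16, 2017), F (May 15, 2017), C (August 6, 2017), A (May 27, 2019), D (August 20, 2019).
B is senior to C before the subordination, so the two trade places.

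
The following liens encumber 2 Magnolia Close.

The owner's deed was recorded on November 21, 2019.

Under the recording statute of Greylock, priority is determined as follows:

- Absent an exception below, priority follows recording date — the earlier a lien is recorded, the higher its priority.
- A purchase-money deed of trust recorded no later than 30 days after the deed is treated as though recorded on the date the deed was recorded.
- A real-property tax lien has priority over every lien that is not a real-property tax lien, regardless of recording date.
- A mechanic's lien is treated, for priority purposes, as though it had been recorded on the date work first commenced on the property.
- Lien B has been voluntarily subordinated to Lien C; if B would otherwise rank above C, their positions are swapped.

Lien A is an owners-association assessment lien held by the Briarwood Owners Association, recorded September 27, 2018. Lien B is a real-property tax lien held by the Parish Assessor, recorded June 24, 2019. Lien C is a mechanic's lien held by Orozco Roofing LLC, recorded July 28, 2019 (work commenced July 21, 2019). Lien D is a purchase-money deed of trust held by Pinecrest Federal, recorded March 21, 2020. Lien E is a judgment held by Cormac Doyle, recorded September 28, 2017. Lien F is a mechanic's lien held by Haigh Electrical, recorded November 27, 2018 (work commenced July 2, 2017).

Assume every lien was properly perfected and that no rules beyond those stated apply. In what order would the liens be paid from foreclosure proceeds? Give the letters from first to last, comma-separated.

Effective dates after the stated exceptions: C relates back to July 21, 2019 (work commenced); D was recorded 121 days after the deed, outside the 30-day window, so it keeps its recording date; F relates back to July 2, 2017 (work commenced).
As a real-property tax lien, B is senior to every other lien.
Ordering the rest by effective date: F (July 2, 2017), E (September 28, 2017), A (September 27, 2018), C (July 21, 2019), D (March 21, 2020).
B is senior to C before the subordination, so the two trade places.

C, F, E, A, B, D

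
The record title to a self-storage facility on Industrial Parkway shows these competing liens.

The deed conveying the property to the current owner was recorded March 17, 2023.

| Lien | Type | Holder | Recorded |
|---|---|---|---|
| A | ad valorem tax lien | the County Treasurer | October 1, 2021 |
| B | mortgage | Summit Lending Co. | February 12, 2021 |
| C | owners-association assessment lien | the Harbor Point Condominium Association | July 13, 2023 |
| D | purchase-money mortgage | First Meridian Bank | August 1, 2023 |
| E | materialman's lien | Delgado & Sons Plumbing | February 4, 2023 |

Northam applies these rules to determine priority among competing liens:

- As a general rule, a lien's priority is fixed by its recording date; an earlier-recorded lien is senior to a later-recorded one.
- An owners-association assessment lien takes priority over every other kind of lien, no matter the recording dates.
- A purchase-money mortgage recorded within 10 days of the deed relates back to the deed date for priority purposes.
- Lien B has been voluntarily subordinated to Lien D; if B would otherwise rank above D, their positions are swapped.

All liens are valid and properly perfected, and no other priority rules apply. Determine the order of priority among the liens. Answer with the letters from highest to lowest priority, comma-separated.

First, effective dates: D missed the 10-day window (137 days after the deed), so its recording date stands.
As an owners-association assessment lien, C is senior to every other lien.
Among the remaining liens, by effective date: B (February 12, 2021), A (October 1, 2021), E (February 4, 2023), D (August 1, 2023).
B would otherwise be senior to D, so under the subordination agreement B and D exchange positions.

C, D, A, E, B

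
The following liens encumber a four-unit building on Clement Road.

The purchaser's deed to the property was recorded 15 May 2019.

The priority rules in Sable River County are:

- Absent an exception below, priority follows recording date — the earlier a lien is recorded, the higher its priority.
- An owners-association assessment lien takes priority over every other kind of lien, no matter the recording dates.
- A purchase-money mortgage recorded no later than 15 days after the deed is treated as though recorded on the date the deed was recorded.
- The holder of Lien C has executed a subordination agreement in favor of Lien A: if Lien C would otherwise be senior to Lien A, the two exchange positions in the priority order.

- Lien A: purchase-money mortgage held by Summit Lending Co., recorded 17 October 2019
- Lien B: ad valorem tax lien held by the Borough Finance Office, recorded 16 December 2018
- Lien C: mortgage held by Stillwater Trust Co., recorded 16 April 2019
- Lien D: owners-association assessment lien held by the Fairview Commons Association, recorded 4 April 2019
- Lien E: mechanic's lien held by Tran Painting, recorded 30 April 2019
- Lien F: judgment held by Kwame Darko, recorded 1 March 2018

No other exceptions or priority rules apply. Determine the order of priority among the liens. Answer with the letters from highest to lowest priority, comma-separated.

Effective dates after the stated exceptions: A was recorded 155 days after the deed, outside the 15-day window, so it keeps its recording date.
D is an owners-association assessment lien and takes priority over every other lien.
Ordering the rest by effective date: F (1 March 2018), B (16 December 2018), C (16 April 2019), E (30 April 2019), A (17 October 2019).
Because C would otherwise rank above A, the subordination swaps them.

D, F, B, A, E, C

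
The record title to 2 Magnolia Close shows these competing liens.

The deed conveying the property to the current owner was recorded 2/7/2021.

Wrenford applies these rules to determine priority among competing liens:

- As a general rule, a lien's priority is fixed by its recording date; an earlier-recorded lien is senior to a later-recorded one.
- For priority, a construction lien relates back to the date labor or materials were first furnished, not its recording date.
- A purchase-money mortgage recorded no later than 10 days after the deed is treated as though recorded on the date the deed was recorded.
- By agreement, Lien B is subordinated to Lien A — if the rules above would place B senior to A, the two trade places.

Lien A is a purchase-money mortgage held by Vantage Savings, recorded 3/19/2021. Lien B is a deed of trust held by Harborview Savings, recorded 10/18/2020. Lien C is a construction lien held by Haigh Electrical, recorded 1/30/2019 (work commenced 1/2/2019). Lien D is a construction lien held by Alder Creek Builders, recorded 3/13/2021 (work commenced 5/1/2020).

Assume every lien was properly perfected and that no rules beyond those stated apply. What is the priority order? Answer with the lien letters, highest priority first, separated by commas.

C, D, A, B

Adjusting effective dates: A was recorded 40 days after the deed, outside the 10-day window, so it keeps its recording date; C relates back to 1/2/2019 (work commenced); D's effective date is 5/1/2020, when work began.
Ordering by effective date: C (1/2/2019), D (5/1/2020), B (10/18/2020), A (3/19/2021).
The subordination applies — B was senior to A — so B and A swap.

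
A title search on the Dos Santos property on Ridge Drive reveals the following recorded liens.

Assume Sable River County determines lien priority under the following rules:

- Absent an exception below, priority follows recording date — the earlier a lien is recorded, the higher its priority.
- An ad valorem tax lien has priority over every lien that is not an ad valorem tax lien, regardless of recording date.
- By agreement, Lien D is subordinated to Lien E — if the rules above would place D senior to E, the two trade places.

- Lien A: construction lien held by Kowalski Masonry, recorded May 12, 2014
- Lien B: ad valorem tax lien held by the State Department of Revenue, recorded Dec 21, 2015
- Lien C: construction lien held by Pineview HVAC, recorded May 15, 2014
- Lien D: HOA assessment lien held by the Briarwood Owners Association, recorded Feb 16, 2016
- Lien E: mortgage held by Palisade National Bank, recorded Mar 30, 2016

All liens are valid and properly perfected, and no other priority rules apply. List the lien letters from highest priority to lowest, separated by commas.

B, A, C, E, D

As an ad valorem tax lien, B is senior to every other lien.
Ordering the rest by effective date: A (May 12, 2014), C (May 15, 2014), D (Feb 16, 2016), E (Mar 30, 2016).
Because D would otherwise rank above E, the subordination swaps them.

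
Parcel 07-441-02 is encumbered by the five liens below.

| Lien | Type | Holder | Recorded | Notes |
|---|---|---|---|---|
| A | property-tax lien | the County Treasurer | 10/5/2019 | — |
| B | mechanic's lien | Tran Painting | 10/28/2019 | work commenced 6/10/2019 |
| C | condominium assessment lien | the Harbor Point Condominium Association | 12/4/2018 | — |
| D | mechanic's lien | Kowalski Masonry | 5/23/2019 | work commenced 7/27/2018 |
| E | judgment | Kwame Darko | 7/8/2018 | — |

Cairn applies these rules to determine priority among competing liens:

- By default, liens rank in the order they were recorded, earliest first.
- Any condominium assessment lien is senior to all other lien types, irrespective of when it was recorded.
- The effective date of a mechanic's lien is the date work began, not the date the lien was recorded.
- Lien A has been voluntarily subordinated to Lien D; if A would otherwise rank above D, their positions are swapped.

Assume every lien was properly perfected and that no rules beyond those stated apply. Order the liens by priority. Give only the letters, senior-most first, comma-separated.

Adjusting effective dates: B relates back to 6/10/2019 (work commenced); D's effective date is 7/27/2018, when work began.
C is a condominium assessment lien and takes priority over every other lien.
The other liens, earliest effective date first: E (7/8/2018), D (7/27/2018), B (6/10/2019), A (10/5/2019).
A already ranks below D; the subordination has no effect.

C, E, D, B, A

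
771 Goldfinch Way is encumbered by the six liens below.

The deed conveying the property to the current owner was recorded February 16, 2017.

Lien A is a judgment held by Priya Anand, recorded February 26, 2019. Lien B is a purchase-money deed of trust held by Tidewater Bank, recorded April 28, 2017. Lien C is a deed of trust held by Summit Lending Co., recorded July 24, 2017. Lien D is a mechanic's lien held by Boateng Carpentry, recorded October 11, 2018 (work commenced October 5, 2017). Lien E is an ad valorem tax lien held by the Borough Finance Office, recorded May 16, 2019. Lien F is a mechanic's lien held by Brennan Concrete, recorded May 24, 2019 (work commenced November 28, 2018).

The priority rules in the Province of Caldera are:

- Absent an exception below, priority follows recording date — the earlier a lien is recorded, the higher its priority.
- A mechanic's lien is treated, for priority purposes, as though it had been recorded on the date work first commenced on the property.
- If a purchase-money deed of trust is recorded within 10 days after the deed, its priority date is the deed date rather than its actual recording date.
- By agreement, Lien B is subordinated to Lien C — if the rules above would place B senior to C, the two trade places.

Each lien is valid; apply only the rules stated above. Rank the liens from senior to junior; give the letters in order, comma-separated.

C, B, D, F, A, E

Adjusting effective dates: B was recorded 71 days after the deed, outside the 10-day window, so it keeps its recording date; D is treated as recorded October 5, 2017, the work-commencement date; F's effective date is November 28, 2018, when work began.
Sorted by effective date: B (April 28, 2017), C (July 24, 2017), D (October 5, 2017), F (November 28, 2018), A (February 26, 2019), E (May 16, 2019).
B is senior to C before the subordination, so the two trade places.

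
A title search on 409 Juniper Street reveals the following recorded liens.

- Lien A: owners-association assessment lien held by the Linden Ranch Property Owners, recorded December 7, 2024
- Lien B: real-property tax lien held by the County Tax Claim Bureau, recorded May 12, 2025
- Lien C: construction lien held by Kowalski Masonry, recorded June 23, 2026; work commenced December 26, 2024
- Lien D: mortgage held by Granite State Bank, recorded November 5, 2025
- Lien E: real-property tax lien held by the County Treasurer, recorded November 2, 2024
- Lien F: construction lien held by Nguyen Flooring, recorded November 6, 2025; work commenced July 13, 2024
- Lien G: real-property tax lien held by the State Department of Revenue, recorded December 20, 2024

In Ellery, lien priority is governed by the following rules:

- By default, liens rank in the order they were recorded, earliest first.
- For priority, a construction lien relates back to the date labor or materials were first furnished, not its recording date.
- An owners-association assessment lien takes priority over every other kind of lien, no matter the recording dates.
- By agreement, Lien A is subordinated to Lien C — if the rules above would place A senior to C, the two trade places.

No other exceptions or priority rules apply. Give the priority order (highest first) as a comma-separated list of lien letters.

C, F, E, G, A, B, D

Adjusting effective dates: C's effective date is December 26, 2024, when work began; F relates back to July 13, 2024 (work commenced).
As an owners-association assessment lien, A is senior to every other lien.
The other liens, earliest effective date first: F (July 13, 2024), E (November 2, 2024), G (December 20, 2024), C (December 26, 2024), B (May 12, 2025), D (November 5, 2025).
The subordination applies — A was senior to C — so A and C swap.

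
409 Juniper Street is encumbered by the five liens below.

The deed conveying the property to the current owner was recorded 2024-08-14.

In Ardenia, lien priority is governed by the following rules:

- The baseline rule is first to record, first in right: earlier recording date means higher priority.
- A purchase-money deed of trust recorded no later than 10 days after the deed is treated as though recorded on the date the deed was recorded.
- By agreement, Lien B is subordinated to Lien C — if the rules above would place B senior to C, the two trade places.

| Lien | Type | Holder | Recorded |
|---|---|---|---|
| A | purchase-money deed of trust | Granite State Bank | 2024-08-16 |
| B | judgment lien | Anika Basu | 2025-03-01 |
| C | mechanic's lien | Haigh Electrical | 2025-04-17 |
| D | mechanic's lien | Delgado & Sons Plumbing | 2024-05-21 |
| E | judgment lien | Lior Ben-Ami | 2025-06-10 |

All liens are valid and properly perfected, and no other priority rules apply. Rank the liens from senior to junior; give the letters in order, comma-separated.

D, A, C, B, E

Effective dates: A's effective date is the deed date, 2024-08-14.
By effective date, earliest first: D (2024-05-21), A (2024-08-14), B (2025-03-01), C (2025-04-17), E (2025-06-10).
B is senior to C before the subordination, so the two trade places.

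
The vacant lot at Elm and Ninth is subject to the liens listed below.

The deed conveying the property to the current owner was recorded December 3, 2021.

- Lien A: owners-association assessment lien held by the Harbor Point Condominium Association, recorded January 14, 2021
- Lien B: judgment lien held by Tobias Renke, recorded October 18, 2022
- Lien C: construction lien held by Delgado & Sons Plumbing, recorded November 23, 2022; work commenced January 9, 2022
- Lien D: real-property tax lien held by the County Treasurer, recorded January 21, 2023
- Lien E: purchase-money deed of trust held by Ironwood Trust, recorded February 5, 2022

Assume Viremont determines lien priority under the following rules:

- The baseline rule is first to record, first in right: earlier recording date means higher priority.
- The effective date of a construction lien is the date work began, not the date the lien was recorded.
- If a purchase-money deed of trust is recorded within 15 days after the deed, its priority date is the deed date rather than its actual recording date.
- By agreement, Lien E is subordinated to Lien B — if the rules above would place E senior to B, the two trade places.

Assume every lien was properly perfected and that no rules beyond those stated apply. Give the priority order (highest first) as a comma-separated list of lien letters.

First, effective dates: C's effective date is January 9, 2022, when work began; E was recorded 64 days after the deed — beyond 15 days — so no relation-back applies.
Sorted by effective date: A (January 14, 2021), C (January 9, 2022), E (February 5, 2022), B (October 18, 2022), D (January 21, 2023).
The subordination applies — E was senior to B — so E and B swap.

A, C, B, E, D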